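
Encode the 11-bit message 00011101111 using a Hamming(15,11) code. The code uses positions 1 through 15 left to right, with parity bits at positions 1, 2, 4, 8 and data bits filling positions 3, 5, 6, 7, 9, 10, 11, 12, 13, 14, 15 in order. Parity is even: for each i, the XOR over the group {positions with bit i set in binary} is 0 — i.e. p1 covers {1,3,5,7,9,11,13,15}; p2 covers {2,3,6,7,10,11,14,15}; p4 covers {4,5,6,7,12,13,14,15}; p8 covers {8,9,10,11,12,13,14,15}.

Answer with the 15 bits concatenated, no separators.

Place data at non-parity positions: p1 p2 0 p4 0 0 1 p8 1 1 0 1 1 1 1
p1 (pos 1,3,5,7,9,11,13,15): XOR of data positions = 0⊕0⊕1⊕1⊕0⊕1⊕1 = 0
p2 (pos 2,3,6,7,10,11,14,15): XOR of data positions = 0⊕0⊕1⊕1⊕0⊕1⊕1 = 0
p4 (pos 4,5,6,7,12,13,14,15): XOR of data positions = 0⊕0⊕1⊕1⊕1⊕1⊕1 = 1
p8 (pos 8,9,10,11,12,13,14,15): XOR of data positions = 1⊕1⊕0⊕1⊕1⊕1⊕1 = 0
Codeword: 000100101101111

000100101101111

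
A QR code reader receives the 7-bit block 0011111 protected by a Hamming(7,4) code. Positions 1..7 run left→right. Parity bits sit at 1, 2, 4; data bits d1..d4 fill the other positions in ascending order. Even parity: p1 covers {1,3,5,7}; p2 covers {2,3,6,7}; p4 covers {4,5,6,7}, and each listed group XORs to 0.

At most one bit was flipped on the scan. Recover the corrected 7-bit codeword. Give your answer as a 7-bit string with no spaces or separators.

s1 (pos 1,3,5,7): 0⊕1⊕1⊕1 = 1
s2 (pos 2,3,6,7): 0⊕1⊕1⊕1 = 1
s4 (pos 4,5,6,7): 1⊕1⊕1⊕1 = 0
Syndrome s4…s1 = 011 → error at position 3.
Flip position 3: 0011111 → 0001111

0001111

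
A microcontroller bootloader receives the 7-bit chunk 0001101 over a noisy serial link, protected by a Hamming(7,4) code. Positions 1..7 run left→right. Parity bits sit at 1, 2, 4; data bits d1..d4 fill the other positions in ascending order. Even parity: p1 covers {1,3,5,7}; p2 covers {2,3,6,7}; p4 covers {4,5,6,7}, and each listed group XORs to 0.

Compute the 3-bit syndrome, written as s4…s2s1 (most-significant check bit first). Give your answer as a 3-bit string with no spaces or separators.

110

s1 (pos 1,3,5,7): 0⊕0⊕1⊕1 = 0
s2 (pos 2,3,6,7): 0⊕0⊕0⊕1 = 1
s4 (pos 4,5,6,7): 1⊕1⊕0⊕1 = 1
Syndrome s4…s1 = 110 → error at position 6.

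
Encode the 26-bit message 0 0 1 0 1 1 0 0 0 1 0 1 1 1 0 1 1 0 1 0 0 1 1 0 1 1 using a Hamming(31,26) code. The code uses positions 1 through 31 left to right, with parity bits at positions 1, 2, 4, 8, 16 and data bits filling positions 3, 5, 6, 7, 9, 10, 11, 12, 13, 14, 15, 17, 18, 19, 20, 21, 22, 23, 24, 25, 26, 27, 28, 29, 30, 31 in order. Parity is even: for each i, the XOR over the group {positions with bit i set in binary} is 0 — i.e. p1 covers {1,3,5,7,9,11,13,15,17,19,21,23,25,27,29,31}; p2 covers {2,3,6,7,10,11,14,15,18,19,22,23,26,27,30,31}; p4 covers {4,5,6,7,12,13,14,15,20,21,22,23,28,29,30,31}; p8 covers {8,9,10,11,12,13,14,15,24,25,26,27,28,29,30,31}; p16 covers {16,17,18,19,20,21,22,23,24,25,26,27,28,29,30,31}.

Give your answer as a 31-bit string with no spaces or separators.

0101010011000100111011010011011

Place data at non-parity positions: p1 p2 0 p4 0 1 0 p8 1 1 0 0 0 1 0 p16 1 1 1 0 1 1 0 1 0 0 1 1 0 1 1
p1 (pos 1,3,5,7,9,11,13,15,17,19,21,23,25,27,29,31): XOR of data positions = 0⊕0⊕0⊕1⊕0⊕0⊕0⊕1⊕1⊕1⊕0⊕0⊕1⊕0⊕1 = 0
p2 (pos 2,3,6,7,10,11,14,15,18,19,22,23,26,27,30,31): XOR of data positions = 0⊕1⊕0⊕1⊕0⊕1⊕0⊕1⊕1⊕1⊕0⊕0⊕1⊕1⊕1 = 1
p4 (pos 4,5,6,7,12,13,14,15,20,21,22,23,28,29,30,31): XOR of data positions = 0⊕1⊕0⊕0⊕0⊕1⊕0⊕0⊕1⊕1⊕0⊕1⊕0⊕1⊕1 = 1
p8 (pos 8,9,10,11,12,13,14,15,24,25,26,27,28,29,30,31): XOR of data positions = 1⊕1⊕0⊕0⊕0⊕1⊕0⊕1⊕0⊕0⊕1⊕1⊕0⊕1⊕1 = 0
p16 (pos 16,17,18,19,20,21,22,23,24,25,26,27,28,29,30,31): XOR of data positions = 1⊕1⊕1⊕0⊕1⊕1⊕0⊕1⊕0⊕0⊕1⊕1⊕0⊕1⊕1 = 0
Codeword: 0101010011000100111011010011011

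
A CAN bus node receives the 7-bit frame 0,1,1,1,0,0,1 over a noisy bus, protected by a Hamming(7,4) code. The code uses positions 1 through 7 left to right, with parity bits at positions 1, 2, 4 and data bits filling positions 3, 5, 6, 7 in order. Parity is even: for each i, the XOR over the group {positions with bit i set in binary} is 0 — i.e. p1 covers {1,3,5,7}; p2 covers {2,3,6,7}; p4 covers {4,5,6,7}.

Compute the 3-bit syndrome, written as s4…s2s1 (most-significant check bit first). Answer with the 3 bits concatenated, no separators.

s1 (pos 1,3,5,7): 0⊕1⊕0⊕1 = 0
s2 (pos 2,3,6,7): 1⊕1⊕0⊕1 = 1
s4 (pos 4,5,6,7): 1⊕0⊕0⊕1 = 0
Syndrome s4…s1 = 010 → error at position 2.

010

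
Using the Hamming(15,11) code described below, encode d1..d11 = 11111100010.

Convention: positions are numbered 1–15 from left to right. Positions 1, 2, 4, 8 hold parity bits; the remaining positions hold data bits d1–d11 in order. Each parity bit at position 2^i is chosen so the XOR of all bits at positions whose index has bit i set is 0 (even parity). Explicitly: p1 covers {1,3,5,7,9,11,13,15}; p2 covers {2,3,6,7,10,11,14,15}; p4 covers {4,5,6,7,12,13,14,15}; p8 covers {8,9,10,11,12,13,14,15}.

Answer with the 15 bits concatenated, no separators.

Place data at non-parity positions: p1 p2 1 p4 1 1 1 p8 1 1 0 0 0 1 0
p1 (pos 1,3,5,7,9,11,13,15): XOR of data positions = 1⊕1⊕1⊕1⊕0⊕0⊕0 = 0
p2 (pos 2,3,6,7,10,11,14,15): XOR of data positions = 1⊕1⊕1⊕1⊕0⊕1⊕0 = 1
p4 (pos 4,5,6,7,12,13,14,15): XOR of data positions = 1⊕1⊕1⊕0⊕0⊕1⊕0 = 0
p8 (pos 8,9,10,11,12,13,14,15): XOR of data positions = 1⊕1⊕0⊕0⊕0⊕1⊕0 = 1
Codeword: 011011111100010

011011111100010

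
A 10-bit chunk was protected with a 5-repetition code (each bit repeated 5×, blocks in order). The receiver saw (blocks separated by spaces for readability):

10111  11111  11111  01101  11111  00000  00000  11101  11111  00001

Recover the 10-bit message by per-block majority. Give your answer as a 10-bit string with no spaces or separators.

1111100110

Block 1 (10111): 4 ones → 1
Block 2 (11111): 5 ones → 1
Block 3 (11111): 5 ones → 1
Block 4 (01101): 3 ones → 1
Block 5 (11111): 5 ones → 1
Block 6 (00000): 0 ones → 0
Block 7 (00000): 0 ones → 0
Block 8 (11101): 4 ones → 1
Block 9 (11111): 5 ones → 1
Block 10 (00001): 1 one → 0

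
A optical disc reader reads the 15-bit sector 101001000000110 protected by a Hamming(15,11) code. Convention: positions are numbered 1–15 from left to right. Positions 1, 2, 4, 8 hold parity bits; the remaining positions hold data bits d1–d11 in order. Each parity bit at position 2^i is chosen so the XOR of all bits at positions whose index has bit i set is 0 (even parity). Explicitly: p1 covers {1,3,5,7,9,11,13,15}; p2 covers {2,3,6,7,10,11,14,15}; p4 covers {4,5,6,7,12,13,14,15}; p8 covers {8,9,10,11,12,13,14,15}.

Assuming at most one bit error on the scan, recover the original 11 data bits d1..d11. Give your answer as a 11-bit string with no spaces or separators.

s1 (pos 1,3,5,7,9,11,13,15): 1⊕1⊕0⊕0⊕0⊕0⊕1⊕0 = 1
s2 (pos 2,3,6,7,10,11,14,15): 0⊕1⊕1⊕0⊕0⊕0⊕1⊕0 = 1
s4 (pos 4,5,6,7,12,13,14,15): 0⊕0⊕1⊕0⊕0⊕1⊕1⊕0 = 1
s8 (pos 8,9,10,11,12,13,14,15): 0⊕0⊕0⊕0⊕0⊕1⊕1⊕0 = 0
Syndrome s8…s1 = 0111 → error at position 7.
Flip position 7: 101001000000110 → 101001100000110
Read data bits from positions 3,5,6,7,9,10,11,12,13,14,15: 10110000110

10110000110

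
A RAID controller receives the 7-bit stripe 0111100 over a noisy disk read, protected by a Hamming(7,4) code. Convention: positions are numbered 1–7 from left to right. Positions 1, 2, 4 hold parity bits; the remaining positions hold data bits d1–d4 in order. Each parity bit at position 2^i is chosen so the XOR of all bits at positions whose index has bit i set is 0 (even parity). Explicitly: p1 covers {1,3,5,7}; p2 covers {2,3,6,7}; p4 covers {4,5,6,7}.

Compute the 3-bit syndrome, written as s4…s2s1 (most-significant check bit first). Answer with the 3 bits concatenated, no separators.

000

s1 (pos 1,3,5,7): 0⊕1⊕1⊕0 = 0
s2 (pos 2,3,6,7): 1⊕1⊕0⊕0 = 0
s4 (pos 4,5,6,7): 1⊕1⊕0⊕0 = 0
Syndrome s4…s1 = 000 → no error.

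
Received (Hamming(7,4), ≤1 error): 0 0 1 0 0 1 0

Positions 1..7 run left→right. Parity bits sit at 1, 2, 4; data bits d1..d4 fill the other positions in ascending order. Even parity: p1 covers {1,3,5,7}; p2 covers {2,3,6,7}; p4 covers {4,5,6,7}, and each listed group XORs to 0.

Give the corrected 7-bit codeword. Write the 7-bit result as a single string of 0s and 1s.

s1 (pos 1,3,5,7): 0⊕1⊕0⊕0 = 1
s2 (pos 2,3,6,7): 0⊕1⊕1⊕0 = 0
s4 (pos 4,5,6,7): 0⊕0⊕1⊕0 = 1
Syndrome s4…s1 = 101 → error at position 5.
Flip position 5: 0010010 → 0010110

0010110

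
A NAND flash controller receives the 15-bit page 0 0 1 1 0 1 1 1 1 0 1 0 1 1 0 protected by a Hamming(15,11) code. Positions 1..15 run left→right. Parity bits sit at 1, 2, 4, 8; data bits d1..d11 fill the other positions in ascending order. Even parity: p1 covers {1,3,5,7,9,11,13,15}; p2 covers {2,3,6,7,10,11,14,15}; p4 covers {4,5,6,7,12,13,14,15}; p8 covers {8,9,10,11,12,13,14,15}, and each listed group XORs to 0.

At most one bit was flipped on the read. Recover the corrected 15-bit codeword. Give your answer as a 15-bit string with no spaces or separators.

001101111010111

s1 (pos 1,3,5,7,9,11,13,15): 0⊕1⊕0⊕1⊕1⊕1⊕1⊕0 = 1
s2 (pos 2,3,6,7,10,11,14,15): 0⊕1⊕1⊕1⊕0⊕1⊕1⊕0 = 1
s4 (pos 4,5,6,7,12,13,14,15): 1⊕0⊕1⊕1⊕0⊕1⊕1⊕0 = 1
s8 (pos 8,9,10,11,12,13,14,15): 1⊕1⊕0⊕1⊕0⊕1⊕1⊕0 = 1
Syndrome s8…s1 = 1111 → error at position 15.
Flip position 15: 001101111010110 → 001101111010111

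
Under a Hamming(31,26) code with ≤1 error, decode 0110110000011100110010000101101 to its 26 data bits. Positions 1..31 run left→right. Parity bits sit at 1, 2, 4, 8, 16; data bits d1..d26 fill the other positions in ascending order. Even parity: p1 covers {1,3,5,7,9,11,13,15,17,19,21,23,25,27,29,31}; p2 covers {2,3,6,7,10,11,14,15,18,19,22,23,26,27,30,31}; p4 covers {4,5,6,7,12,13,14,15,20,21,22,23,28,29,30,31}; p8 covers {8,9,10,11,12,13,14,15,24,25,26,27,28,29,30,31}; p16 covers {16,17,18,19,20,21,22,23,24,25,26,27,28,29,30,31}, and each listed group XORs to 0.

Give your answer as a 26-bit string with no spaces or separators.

11100001110110010000101100

s1 (pos 1,3,5,7,9,11,13,15,17,19,21,23,25,27,29,31): 0⊕1⊕1⊕0⊕0⊕0⊕1⊕0⊕1⊕0⊕1⊕0⊕0⊕0⊕1⊕1 = 1
s2 (pos 2,3,6,7,10,11,14,15,18,19,22,23,26,27,30,31): 1⊕1⊕1⊕0⊕0⊕0⊕1⊕0⊕1⊕0⊕0⊕0⊕1⊕0⊕0⊕1 = 1
s4 (pos 4,5,6,7,12,13,14,15,20,21,22,23,28,29,30,31): 0⊕1⊕1⊕0⊕1⊕1⊕1⊕0⊕0⊕1⊕0⊕0⊕1⊕1⊕0⊕1 = 1
s8 (pos 8,9,10,11,12,13,14,15,24,25,26,27,28,29,30,31): 0⊕0⊕0⊕0⊕1⊕1⊕1⊕0⊕0⊕0⊕1⊕0⊕1⊕1⊕0⊕1 = 1
s16 (pos 16,17,18,19,20,21,22,23,24,25,26,27,28,29,30,31): 0⊕1⊕1⊕0⊕0⊕1⊕0⊕0⊕0⊕0⊕1⊕0⊕1⊕1⊕0⊕1 = 1
Syndrome s16…s1 = 11111 → error at position 31.
Flip position 31: 0110110000011100110010000101101 → 0110110000011100110010000101100
Read data bits from positions 3,5,6,7,9,10,11,12,13,14,15,17,18,19,20,21,22,23,24,25,26,27,28,29,30,31: 11100001110110010000101100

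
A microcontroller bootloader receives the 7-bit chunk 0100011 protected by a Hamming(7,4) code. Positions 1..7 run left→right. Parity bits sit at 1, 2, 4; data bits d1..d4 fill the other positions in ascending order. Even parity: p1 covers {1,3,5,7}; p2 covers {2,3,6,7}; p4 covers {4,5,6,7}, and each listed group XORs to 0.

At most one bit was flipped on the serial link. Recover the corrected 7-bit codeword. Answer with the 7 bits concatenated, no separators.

s1 (pos 1,3,5,7): 0⊕0⊕0⊕1 = 1
s2 (pos 2,3,6,7): 1⊕0⊕1⊕1 = 1
s4 (pos 4,5,6,7): 0⊕0⊕1⊕1 = 0
Syndrome s4…s1 = 011 → error at position 3.
Flip position 3: 0100011 → 0110011

0110011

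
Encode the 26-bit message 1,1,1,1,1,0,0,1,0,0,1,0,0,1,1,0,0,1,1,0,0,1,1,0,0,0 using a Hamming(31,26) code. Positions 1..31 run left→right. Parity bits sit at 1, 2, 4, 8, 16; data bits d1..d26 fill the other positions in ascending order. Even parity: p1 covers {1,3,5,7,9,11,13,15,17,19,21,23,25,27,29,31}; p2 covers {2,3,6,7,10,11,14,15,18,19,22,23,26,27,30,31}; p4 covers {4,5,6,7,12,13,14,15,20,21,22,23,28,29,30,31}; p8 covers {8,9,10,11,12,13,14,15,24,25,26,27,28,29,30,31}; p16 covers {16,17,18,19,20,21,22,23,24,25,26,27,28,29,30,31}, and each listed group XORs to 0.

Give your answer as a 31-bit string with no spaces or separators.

Place data at non-parity positions: p1 p2 1 p4 1 1 1 p8 1 0 0 1 0 0 1 p16 0 0 1 1 0 0 1 1 0 0 1 1 0 0 0
p1 (pos 1,3,5,7,9,11,13,15,17,19,21,23,25,27,29,31): XOR of data positions = 1⊕1⊕1⊕1⊕0⊕0⊕1⊕0⊕1⊕0⊕1⊕0⊕1⊕0⊕0 = 0
p2 (pos 2,3,6,7,10,11,14,15,18,19,22,23,26,27,30,31): XOR of data positions = 1⊕1⊕1⊕0⊕0⊕0⊕1⊕0⊕1⊕0⊕1⊕0⊕1⊕0⊕0 = 1
p4 (pos 4,5,6,7,12,13,14,15,20,21,22,23,28,29,30,31): XOR of data positions = 1⊕1⊕1⊕1⊕0⊕0⊕1⊕1⊕0⊕0⊕1⊕1⊕0⊕0⊕0 = 0
p8 (pos 8,9,10,11,12,13,14,15,24,25,26,27,28,29,30,31): XOR of data positions = 1⊕0⊕0⊕1⊕0⊕0⊕1⊕1⊕0⊕0⊕1⊕1⊕0⊕0⊕0 = 0
p16 (pos 16,17,18,19,20,21,22,23,24,25,26,27,28,29,30,31): XOR of data positions = 0⊕0⊕1⊕1⊕0⊕0⊕1⊕1⊕0⊕0⊕1⊕1⊕0⊕0⊕0 = 0
Codeword: 0110111010010010001100110011000

0110111010010010001100110011000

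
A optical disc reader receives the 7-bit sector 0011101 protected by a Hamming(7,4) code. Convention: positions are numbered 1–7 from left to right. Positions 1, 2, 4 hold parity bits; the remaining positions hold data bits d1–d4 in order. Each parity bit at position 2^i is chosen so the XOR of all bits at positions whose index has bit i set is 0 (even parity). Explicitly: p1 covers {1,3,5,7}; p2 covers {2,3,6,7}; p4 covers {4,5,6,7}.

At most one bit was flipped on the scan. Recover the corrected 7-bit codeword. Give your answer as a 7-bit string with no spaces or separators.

s1 (pos 1,3,5,7): 0⊕1⊕1⊕1 = 1
s2 (pos 2,3,6,7): 0⊕1⊕0⊕1 = 0
s4 (pos 4,5,6,7): 1⊕1⊕0⊕1 = 1
Syndrome s4…s1 = 101 → error at position 5.
Flip position 5: 0011101 → 0011001

0011001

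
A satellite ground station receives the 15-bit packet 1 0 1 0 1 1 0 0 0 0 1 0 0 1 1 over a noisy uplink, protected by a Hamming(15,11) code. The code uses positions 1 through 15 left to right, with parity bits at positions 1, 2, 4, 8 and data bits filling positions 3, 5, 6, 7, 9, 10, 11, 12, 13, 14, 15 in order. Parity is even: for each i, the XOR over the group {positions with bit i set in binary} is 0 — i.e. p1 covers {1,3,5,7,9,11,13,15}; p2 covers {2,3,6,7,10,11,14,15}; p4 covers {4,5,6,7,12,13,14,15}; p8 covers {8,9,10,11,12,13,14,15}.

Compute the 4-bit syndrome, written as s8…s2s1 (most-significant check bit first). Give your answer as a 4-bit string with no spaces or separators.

1011

s1 (pos 1,3,5,7,9,11,13,15): 1⊕1⊕1⊕0⊕0⊕1⊕0⊕1 = 1
s2 (pos 2,3,6,7,10,11,14,15): 0⊕1⊕1⊕0⊕0⊕1⊕1⊕1 = 1
s4 (pos 4,5,6,7,12,13,14,15): 0⊕1⊕1⊕0⊕0⊕0⊕1⊕1 = 0
s8 (pos 8,9,10,11,12,13,14,15): 0⊕0⊕0⊕1⊕0⊕0⊕1⊕1 = 1
Syndrome s8…s1 = 1011 → error at position 11.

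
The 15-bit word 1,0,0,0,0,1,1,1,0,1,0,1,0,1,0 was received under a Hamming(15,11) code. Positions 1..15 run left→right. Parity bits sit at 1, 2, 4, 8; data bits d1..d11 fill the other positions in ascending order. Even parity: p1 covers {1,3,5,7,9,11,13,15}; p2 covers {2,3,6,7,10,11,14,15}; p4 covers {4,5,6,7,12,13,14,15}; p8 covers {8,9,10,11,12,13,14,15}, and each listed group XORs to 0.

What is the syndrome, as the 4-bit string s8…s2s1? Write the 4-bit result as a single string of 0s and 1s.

0000

s1 (pos 1,3,5,7,9,11,13,15): 1⊕0⊕0⊕1⊕0⊕0⊕0⊕0 = 0
s2 (pos 2,3,6,7,10,11,14,15): 0⊕0⊕1⊕1⊕1⊕0⊕1⊕0 = 0
s4 (pos 4,5,6,7,12,13,14,15): 0⊕0⊕1⊕1⊕1⊕0⊕1⊕0 = 0
s8 (pos 8,9,10,11,12,13,14,15): 1⊕0⊕1⊕0⊕1⊕0⊕1⊕0 = 0
Syndrome s8…s1 = 0000 → no error.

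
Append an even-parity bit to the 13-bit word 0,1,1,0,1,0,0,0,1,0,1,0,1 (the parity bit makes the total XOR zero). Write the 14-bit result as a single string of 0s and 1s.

01101000101010

XOR of the 13 data bits: 0⊕1⊕1⊕0⊕1⊕0⊕0⊕0⊕1⊕0⊕1⊕0⊕1 = 0
Parity bit = 0 (so all 14 bits XOR to 0).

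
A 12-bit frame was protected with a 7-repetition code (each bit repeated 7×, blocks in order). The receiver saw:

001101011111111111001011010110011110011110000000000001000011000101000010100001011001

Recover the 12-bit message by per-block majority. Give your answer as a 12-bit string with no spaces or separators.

011111000001

Block 1 (0011010): 3 ones → 0
Block 2 (1111111): 7 ones → 1
Block 3 (1111001): 5 ones → 1
Block 4 (0110101): 4 ones → 1
Block 5 (1001111): 5 ones → 1
Block 6 (0011110): 4 ones → 1
Block 7 (0000000): 0 ones → 0
Block 8 (0000100): 1 one → 0
Block 9 (0011000): 2 ones → 0
Block 10 (1010000): 2 ones → 0
Block 11 (1010000): 2 ones → 0
Block 12 (1011001): 4 ones → 1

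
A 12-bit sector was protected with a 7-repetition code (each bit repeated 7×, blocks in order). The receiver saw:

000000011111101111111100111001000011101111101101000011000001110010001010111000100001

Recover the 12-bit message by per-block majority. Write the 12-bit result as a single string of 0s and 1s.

Block 1 (0000000): 0 ones → 0
Block 2 (1111110): 6 ones → 1
Block 3 (1111111): 7 ones → 1
Block 4 (1001110): 4 ones → 1
Block 5 (0100001): 2 ones → 0
Block 6 (1101111): 6 ones → 1
Block 7 (1011010): 4 ones → 1
Block 8 (0001100): 2 ones → 0
Block 9 (0001110): 3 ones → 0
Block 10 (0100010): 2 ones → 0
Block 11 (1011100): 4 ones → 1
Block 12 (0100001): 2 ones → 0

011101100010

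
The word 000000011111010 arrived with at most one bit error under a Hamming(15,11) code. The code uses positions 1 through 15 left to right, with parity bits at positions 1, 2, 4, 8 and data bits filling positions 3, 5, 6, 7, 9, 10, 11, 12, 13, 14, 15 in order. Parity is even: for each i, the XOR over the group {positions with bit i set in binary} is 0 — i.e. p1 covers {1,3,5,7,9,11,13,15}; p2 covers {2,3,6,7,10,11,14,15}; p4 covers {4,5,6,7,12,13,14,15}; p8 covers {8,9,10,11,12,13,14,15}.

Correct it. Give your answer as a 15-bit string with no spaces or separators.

010000011111010

s1 (pos 1,3,5,7,9,11,13,15): 0⊕0⊕0⊕0⊕1⊕1⊕0⊕0 = 0
s2 (pos 2,3,6,7,10,11,14,15): 0⊕0⊕0⊕0⊕1⊕1⊕1⊕0 = 1
s4 (pos 4,5,6,7,12,13,14,15): 0⊕0⊕0⊕0⊕1⊕0⊕1⊕0 = 0
s8 (pos 8,9,10,11,12,13,14,15): 1⊕1⊕1⊕1⊕1⊕0⊕1⊕0 = 0
Syndrome s8…s1 = 0010 → error at position 2.
Flip position 2: 000000011111010 → 010000011111010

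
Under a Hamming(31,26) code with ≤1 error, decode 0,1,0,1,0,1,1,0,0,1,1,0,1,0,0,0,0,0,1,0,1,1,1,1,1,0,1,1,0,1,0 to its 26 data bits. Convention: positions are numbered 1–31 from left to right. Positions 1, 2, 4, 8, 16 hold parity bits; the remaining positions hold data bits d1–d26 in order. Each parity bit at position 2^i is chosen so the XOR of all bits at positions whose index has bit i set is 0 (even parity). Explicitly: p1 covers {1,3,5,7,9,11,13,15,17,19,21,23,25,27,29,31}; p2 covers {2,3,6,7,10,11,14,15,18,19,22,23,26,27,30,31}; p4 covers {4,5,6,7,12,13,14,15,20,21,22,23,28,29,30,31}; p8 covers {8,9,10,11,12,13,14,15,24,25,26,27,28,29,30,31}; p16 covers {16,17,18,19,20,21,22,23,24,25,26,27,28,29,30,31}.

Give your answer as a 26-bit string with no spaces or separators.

s1 (pos 1,3,5,7,9,11,13,15,17,19,21,23,25,27,29,31): 0⊕0⊕0⊕1⊕0⊕1⊕1⊕0⊕0⊕1⊕1⊕1⊕1⊕1⊕0⊕0 = 0
s2 (pos 2,3,6,7,10,11,14,15,18,19,22,23,26,27,30,31): 1⊕0⊕1⊕1⊕1⊕1⊕0⊕0⊕0⊕1⊕1⊕1⊕0⊕1⊕1⊕0 = 0
s4 (pos 4,5,6,7,12,13,14,15,20,21,22,23,28,29,30,31): 1⊕0⊕1⊕1⊕0⊕1⊕0⊕0⊕0⊕1⊕1⊕1⊕1⊕0⊕1⊕0 = 1
s8 (pos 8,9,10,11,12,13,14,15,24,25,26,27,28,29,30,31): 0⊕0⊕1⊕1⊕0⊕1⊕0⊕0⊕1⊕1⊕0⊕1⊕1⊕0⊕1⊕0 = 0
s16 (pos 16,17,18,19,20,21,22,23,24,25,26,27,28,29,30,31): 0⊕0⊕0⊕1⊕0⊕1⊕1⊕1⊕1⊕1⊕0⊕1⊕1⊕0⊕1⊕0 = 1
Syndrome s16…s1 = 10100 → error at position 20.
Flip position 20: 0101011001101000001011111011010 → 0101011001101000001111111011010
Read data bits from positions 3,5,6,7,9,10,11,12,13,14,15,17,18,19,20,21,22,23,24,25,26,27,28,29,30,31: 00110110100001111111011010

00110110100001111111011010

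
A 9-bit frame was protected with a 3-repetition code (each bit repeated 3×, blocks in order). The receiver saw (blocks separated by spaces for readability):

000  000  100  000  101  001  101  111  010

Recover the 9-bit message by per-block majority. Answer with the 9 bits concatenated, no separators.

000010110

Block 1 (000): 0 ones → 0
Block 2 (000): 0 ones → 0
Block 3 (100): 1 one → 0
Block 4 (000): 0 ones → 0
Block 5 (101): 2 ones → 1
Block 6 (001): 1 one → 0
Block 7 (101): 2 ones → 1
Block 8 (111): 3 ones → 1
Block 9 (010): 1 one → 0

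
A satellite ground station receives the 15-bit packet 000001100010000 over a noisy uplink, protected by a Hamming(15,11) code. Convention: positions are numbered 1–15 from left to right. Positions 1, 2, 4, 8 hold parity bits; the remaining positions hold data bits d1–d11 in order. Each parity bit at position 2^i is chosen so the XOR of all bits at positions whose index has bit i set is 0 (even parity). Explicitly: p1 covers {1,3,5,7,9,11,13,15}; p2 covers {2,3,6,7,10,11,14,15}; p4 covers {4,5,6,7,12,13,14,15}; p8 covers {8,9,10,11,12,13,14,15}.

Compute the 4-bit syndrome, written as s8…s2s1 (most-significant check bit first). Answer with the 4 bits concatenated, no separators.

1010

s1 (pos 1,3,5,7,9,11,13,15): 0⊕0⊕0⊕1⊕0⊕1⊕0⊕0 = 0
s2 (pos 2,3,6,7,10,11,14,15): 0⊕0⊕1⊕1⊕0⊕1⊕0⊕0 = 1
s4 (pos 4,5,6,7,12,13,14,15): 0⊕0⊕1⊕1⊕0⊕0⊕0⊕0 = 0
s8 (pos 8,9,10,11,12,13,14,15): 0⊕0⊕0⊕1⊕0⊕0⊕0⊕0 = 1
Syndrome s8…s1 = 1010 → error at position 10.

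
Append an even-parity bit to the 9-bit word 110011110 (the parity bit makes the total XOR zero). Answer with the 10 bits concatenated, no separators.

1100111100

XOR of the 9 data bits: 1⊕1⊕0⊕0⊕1⊕1⊕1⊕1⊕0 = 0
Parity bit = 0 (so all 10 bits XOR to 0).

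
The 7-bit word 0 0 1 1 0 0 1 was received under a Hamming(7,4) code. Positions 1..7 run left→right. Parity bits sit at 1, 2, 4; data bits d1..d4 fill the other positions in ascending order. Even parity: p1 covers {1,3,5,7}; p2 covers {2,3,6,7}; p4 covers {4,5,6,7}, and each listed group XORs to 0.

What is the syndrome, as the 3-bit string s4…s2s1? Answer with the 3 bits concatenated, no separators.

000

s1 (pos 1,3,5,7): 0⊕1⊕0⊕1 = 0
s2 (pos 2,3,6,7): 0⊕1⊕0⊕1 = 0
s4 (pos 4,5,6,7): 1⊕0⊕0⊕1 = 0
Syndrome s4…s1 = 000 → no error.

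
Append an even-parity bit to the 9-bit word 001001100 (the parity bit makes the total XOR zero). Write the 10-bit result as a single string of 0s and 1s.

XOR of the 9 data bits: 0⊕0⊕1⊕0⊕0⊕1⊕1⊕0⊕0 = 1
Parity bit = 1 (so all 10 bits XOR to 0).

0010011001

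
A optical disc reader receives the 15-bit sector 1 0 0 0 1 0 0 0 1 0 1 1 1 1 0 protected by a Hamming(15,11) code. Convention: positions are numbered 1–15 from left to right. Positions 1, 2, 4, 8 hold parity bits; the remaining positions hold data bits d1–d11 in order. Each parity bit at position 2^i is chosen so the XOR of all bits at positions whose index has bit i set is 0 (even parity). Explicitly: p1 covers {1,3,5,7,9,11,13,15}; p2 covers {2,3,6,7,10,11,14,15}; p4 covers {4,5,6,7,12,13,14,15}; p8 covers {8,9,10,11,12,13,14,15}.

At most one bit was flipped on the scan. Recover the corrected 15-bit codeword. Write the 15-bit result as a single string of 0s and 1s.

100010000011110

s1 (pos 1,3,5,7,9,11,13,15): 1⊕0⊕1⊕0⊕1⊕1⊕1⊕0 = 1
s2 (pos 2,3,6,7,10,11,14,15): 0⊕0⊕0⊕0⊕0⊕1⊕1⊕0 = 0
s4 (pos 4,5,6,7,12,13,14,15): 0⊕1⊕0⊕0⊕1⊕1⊕1⊕0 = 0
s8 (pos 8,9,10,11,12,13,14,15): 0⊕1⊕0⊕1⊕1⊕1⊕1⊕0 = 1
Syndrome s8…s1 = 1001 → error at position 9.
Flip position 9: 100010001011110 → 100010000011110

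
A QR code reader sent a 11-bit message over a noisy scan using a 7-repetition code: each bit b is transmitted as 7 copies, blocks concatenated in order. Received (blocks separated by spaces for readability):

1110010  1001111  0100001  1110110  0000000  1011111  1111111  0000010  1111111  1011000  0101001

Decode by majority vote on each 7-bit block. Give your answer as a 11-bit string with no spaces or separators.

11010110100

Block 1 (1110010): 4 ones → 1
Block 2 (1001111): 5 ones → 1
Block 3 (0100001): 2 ones → 0
Block 4 (1110110): 5 ones → 1
Block 5 (0000000): 0 ones → 0
Block 6 (1011111): 6 ones → 1
Block 7 (1111111): 7 ones → 1
Block 8 (0000010): 1 one → 0
Block 9 (1111111): 7 ones → 1
Block 10 (1011000): 3 ones → 0
Block 11 (0101001): 3 ones → 0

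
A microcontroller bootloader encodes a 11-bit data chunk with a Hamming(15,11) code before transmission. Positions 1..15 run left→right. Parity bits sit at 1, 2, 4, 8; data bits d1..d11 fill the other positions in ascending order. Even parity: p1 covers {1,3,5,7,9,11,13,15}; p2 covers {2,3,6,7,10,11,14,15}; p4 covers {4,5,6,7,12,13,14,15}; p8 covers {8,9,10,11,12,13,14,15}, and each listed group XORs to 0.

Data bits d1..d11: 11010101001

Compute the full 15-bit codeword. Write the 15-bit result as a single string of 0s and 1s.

001010110101001

Place data at non-parity positions: p1 p2 1 p4 1 0 1 p8 0 1 0 1 0 0 1
p1 (pos 1,3,5,7,9,11,13,15): XOR of data positions = 1⊕1⊕1⊕0⊕0⊕0⊕1 = 0
p2 (pos 2,3,6,7,10,11,14,15): XOR of data positions = 1⊕0⊕1⊕1⊕0⊕0⊕1 = 0
p4 (pos 4,5,6,7,12,13,14,15): XOR of data positions = 1⊕0⊕1⊕1⊕0⊕0⊕1 = 0
p8 (pos 8,9,10,11,12,13,14,15): XOR of data positions = 0⊕1⊕0⊕1⊕0⊕0⊕1 = 1
Codeword: 001010110101001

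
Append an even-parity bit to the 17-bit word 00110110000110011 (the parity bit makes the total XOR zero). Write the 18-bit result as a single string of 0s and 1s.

001101100001100110

XOR of the 17 data bits: 0⊕0⊕1⊕1⊕0⊕1⊕1⊕0⊕0⊕0⊕0⊕1⊕1⊕0⊕0⊕1⊕1 = 0
Parity bit = 0 (so all 18 bits XOR to 0).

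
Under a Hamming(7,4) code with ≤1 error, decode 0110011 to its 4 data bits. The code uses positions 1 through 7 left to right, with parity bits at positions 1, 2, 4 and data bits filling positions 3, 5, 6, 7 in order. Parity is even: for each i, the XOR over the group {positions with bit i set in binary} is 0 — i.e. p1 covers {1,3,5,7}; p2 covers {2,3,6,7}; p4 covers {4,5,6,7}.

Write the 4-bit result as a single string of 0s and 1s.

1011

s1 (pos 1,3,5,7): 0⊕1⊕0⊕1 = 0
s2 (pos 2,3,6,7): 1⊕1⊕1⊕1 = 0
s4 (pos 4,5,6,7): 0⊕0⊕1⊕1 = 0
Syndrome s4…s1 = 000 → no error.
Read data bits from positions 3,5,6,7: 1011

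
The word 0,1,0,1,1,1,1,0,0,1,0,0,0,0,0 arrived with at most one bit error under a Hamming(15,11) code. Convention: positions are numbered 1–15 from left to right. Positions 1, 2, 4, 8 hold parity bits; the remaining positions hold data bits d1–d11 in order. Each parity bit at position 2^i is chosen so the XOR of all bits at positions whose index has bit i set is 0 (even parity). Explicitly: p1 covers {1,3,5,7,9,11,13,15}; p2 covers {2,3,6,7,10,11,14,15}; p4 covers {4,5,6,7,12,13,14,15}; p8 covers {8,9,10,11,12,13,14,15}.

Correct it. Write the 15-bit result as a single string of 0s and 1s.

010111110100000

s1 (pos 1,3,5,7,9,11,13,15): 0⊕0⊕1⊕1⊕0⊕0⊕0⊕0 = 0
s2 (pos 2,3,6,7,10,11,14,15): 1⊕0⊕1⊕1⊕1⊕0⊕0⊕0 = 0
s4 (pos 4,5,6,7,12,13,14,15): 1⊕1⊕1⊕1⊕0⊕0⊕0⊕0 = 0
s8 (pos 8,9,10,11,12,13,14,15): 0⊕0⊕1⊕0⊕0⊕0⊕0⊕0 = 1
Syndrome s8…s1 = 1000 → error at position 8.
Flip position 8: 010111100100000 → 010111110100000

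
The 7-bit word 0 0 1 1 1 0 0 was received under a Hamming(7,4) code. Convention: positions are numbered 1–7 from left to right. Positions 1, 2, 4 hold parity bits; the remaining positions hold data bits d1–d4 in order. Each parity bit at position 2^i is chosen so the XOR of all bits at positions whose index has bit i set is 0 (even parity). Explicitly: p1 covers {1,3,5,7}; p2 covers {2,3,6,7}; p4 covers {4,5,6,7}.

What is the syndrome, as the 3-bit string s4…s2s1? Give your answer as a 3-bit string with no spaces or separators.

010

s1 (pos 1,3,5,7): 0⊕1⊕1⊕0 = 0
s2 (pos 2,3,6,7): 0⊕1⊕0⊕0 = 1
s4 (pos 4,5,6,7): 1⊕1⊕0⊕0 = 0
Syndrome s4…s1 = 010 → error at position 2.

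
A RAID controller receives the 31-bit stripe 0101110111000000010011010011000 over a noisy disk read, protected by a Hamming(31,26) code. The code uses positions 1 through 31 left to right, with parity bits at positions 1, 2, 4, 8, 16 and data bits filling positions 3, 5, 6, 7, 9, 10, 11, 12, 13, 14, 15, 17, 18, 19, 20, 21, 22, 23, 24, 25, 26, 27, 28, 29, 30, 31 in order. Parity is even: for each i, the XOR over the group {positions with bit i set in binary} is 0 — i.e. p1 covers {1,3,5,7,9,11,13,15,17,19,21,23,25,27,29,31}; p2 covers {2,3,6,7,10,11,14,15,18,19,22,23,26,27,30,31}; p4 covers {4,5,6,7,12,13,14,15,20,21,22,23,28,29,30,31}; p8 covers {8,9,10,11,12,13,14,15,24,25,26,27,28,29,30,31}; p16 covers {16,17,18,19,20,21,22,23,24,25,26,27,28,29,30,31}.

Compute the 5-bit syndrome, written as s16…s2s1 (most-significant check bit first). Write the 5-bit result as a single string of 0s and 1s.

s1 (pos 1,3,5,7,9,11,13,15,17,19,21,23,25,27,29,31): 0⊕0⊕1⊕0⊕1⊕0⊕0⊕0⊕0⊕0⊕1⊕0⊕0⊕1⊕0⊕0 = 0
s2 (pos 2,3,6,7,10,11,14,15,18,19,22,23,26,27,30,31): 1⊕0⊕1⊕0⊕1⊕0⊕0⊕0⊕1⊕0⊕1⊕0⊕0⊕1⊕0⊕0 = 0
s4 (pos 4,5,6,7,12,13,14,15,20,21,22,23,28,29,30,31): 1⊕1⊕1⊕0⊕0⊕0⊕0⊕0⊕0⊕1⊕1⊕0⊕1⊕0⊕0⊕0 = 0
s8 (pos 8,9,10,11,12,13,14,15,24,25,26,27,28,29,30,31): 1⊕1⊕1⊕0⊕0⊕0⊕0⊕0⊕1⊕0⊕0⊕1⊕1⊕0⊕0⊕0 = 0
s16 (pos 16,17,18,19,20,21,22,23,24,25,26,27,28,29,30,31): 0⊕0⊕1⊕0⊕0⊕1⊕1⊕0⊕1⊕0⊕0⊕1⊕1⊕0⊕0⊕0 = 0
Syndrome s16…s1 = 00000 → no error.

00000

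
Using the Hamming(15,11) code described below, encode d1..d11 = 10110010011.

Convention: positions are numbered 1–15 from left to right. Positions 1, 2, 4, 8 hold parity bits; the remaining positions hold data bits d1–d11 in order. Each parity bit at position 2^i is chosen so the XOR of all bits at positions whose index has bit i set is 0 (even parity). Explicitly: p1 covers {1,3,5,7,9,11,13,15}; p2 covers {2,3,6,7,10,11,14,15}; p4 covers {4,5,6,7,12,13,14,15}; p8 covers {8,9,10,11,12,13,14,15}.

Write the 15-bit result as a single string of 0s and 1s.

001001110010011

Place data at non-parity positions: p1 p2 1 p4 0 1 1 p8 0 0 1 0 0 1 1
p1 (pos 1,3,5,7,9,11,13,15): XOR of data positions = 1⊕0⊕1⊕0⊕1⊕0⊕1 = 0
p2 (pos 2,3,6,7,10,11,14,15): XOR of data positions = 1⊕1⊕1⊕0⊕1⊕1⊕1 = 0
p4 (pos 4,5,6,7,12,13,14,15): XOR of data positions = 0⊕1⊕1⊕0⊕0⊕1⊕1 = 0
p8 (pos 8,9,10,11,12,13,14,15): XOR of data positions = 0⊕0⊕1⊕0⊕0⊕1⊕1 = 1
Codeword: 001001110010011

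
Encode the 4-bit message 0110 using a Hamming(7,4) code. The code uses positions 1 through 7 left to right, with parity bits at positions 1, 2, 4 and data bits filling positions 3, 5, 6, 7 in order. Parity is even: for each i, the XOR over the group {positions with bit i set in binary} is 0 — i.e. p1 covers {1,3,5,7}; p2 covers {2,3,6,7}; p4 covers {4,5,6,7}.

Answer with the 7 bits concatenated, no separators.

1100110

Place data at non-parity positions: p1 p2 0 p4 1 1 0
p1 (pos 1,3,5,7): XOR of data positions = 0⊕1⊕0 = 1
p2 (pos 2,3,6,7): XOR of data positions = 0⊕1⊕0 = 1
p4 (pos 4,5,6,7): XOR of data positions = 1⊕1⊕0 = 0
Codeword: 1100110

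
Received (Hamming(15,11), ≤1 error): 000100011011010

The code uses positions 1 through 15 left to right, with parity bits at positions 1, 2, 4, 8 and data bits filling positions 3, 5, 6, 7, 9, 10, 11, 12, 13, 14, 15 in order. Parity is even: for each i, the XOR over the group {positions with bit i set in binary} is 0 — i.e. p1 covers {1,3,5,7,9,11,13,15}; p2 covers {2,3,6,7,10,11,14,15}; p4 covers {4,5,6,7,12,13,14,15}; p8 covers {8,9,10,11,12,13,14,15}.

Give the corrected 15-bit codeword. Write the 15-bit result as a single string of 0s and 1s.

000100011010010

s1 (pos 1,3,5,7,9,11,13,15): 0⊕0⊕0⊕0⊕1⊕1⊕0⊕0 = 0
s2 (pos 2,3,6,7,10,11,14,15): 0⊕0⊕0⊕0⊕0⊕1⊕1⊕0 = 0
s4 (pos 4,5,6,7,12,13,14,15): 1⊕0⊕0⊕0⊕1⊕0⊕1⊕0 = 1
s8 (pos 8,9,10,11,12,13,14,15): 1⊕1⊕0⊕1⊕1⊕0⊕1⊕0 = 1
Syndrome s8…s1 = 1100 → error at position 12.
Flip position 12: 000100011011010 → 000100011010010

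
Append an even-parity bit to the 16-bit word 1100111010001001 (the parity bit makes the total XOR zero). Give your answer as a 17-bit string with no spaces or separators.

11001110100010010

XOR of the 16 data bits: 1⊕1⊕0⊕0⊕1⊕1⊕1⊕0⊕1⊕0⊕0⊕0⊕1⊕0⊕0⊕1 = 0
Parity bit = 0 (so all 17 bits XOR to 0).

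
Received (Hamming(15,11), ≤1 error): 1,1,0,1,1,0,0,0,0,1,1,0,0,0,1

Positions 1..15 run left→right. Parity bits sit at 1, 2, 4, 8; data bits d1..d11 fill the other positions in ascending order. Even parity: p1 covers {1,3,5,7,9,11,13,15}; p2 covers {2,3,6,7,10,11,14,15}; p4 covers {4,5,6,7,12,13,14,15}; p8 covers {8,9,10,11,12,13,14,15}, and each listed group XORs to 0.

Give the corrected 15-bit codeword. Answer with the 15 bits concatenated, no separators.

s1 (pos 1,3,5,7,9,11,13,15): 1⊕0⊕1⊕0⊕0⊕1⊕0⊕1 = 0
s2 (pos 2,3,6,7,10,11,14,15): 1⊕0⊕0⊕0⊕1⊕1⊕0⊕1 = 0
s4 (pos 4,5,6,7,12,13,14,15): 1⊕1⊕0⊕0⊕0⊕0⊕0⊕1 = 1
s8 (pos 8,9,10,11,12,13,14,15): 0⊕0⊕1⊕1⊕0⊕0⊕0⊕1 = 1
Syndrome s8…s1 = 1100 → error at position 12.
Flip position 12: 110110000110001 → 110110000111001

110110000111001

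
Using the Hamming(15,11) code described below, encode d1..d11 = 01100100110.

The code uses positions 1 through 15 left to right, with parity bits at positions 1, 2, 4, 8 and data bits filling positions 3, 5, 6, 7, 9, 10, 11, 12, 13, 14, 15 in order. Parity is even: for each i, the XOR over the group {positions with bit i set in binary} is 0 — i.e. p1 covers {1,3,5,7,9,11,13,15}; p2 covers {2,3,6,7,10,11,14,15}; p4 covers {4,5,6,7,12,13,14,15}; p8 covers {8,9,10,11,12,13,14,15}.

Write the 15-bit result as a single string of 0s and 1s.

010011010100110

Place data at non-parity positions: p1 p2 0 p4 1 1 0 p8 0 1 0 0 1 1 0
p1 (pos 1,3,5,7,9,11,13,15): XOR of data positions = 0⊕1⊕0⊕0⊕0⊕1⊕0 = 0
p2 (pos 2,3,6,7,10,11,14,15): XOR of data positions = 0⊕1⊕0⊕1⊕0⊕1⊕0 = 1
p4 (pos 4,5,6,7,12,13,14,15): XOR of data positions = 1⊕1⊕0⊕0⊕1⊕1⊕0 = 0
p8 (pos 8,9,10,11,12,13,14,15): XOR of data positions = 0⊕1⊕0⊕0⊕1⊕1⊕0 = 1
Codeword: 010011010100110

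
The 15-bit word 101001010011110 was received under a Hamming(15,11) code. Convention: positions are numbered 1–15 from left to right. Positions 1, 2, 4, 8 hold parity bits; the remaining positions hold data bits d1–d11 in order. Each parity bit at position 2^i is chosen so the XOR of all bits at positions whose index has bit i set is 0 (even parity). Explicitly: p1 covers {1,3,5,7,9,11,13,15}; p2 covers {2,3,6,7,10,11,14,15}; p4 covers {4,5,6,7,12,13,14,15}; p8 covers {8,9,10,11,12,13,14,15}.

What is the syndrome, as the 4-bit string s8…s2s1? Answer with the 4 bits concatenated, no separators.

1000

s1 (pos 1,3,5,7,9,11,13,15): 1⊕1⊕0⊕0⊕0⊕1⊕1⊕0 = 0
s2 (pos 2,3,6,7,10,11,14,15): 0⊕1⊕1⊕0⊕0⊕1⊕1⊕0 = 0
s4 (pos 4,5,6,7,12,13,14,15): 0⊕0⊕1⊕0⊕1⊕1⊕1⊕0 = 0
s8 (pos 8,9,10,11,12,13,14,15): 1⊕0⊕0⊕1⊕1⊕1⊕1⊕0 = 1
Syndrome s8…s1 = 1000 → error at position 8.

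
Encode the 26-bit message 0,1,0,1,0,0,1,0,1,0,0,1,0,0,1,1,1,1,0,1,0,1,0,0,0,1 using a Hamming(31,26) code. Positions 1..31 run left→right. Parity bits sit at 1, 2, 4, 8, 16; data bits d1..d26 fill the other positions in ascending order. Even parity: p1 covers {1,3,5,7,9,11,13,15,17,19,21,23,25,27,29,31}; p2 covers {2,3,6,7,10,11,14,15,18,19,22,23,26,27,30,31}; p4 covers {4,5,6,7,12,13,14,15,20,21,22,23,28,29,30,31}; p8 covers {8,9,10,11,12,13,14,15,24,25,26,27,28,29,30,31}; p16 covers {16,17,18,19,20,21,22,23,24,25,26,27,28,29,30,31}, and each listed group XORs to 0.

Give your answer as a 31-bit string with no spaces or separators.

0000101100101000100111101010001

Place data at non-parity positions: p1 p2 0 p4 1 0 1 p8 0 0 1 0 1 0 0 p16 1 0 0 1 1 1 1 0 1 0 1 0 0 0 1
p1 (pos 1,3,5,7,9,11,13,15,17,19,21,23,25,27,29,31): XOR of data positions = 0⊕1⊕1⊕0⊕1⊕1⊕0⊕1⊕0⊕1⊕1⊕1⊕1⊕0⊕1 = 0
p2 (pos 2,3,6,7,10,11,14,15,18,19,22,23,26,27,30,31): XOR of data positions = 0⊕0⊕1⊕0⊕1⊕0⊕0⊕0⊕0⊕1⊕1⊕0⊕1⊕0⊕1 = 0
p4 (pos 4,5,6,7,12,13,14,15,20,21,22,23,28,29,30,31): XOR of data positions = 1⊕0⊕1⊕0⊕1⊕0⊕0⊕1⊕1⊕1⊕1⊕0⊕0⊕0⊕1 = 0
p8 (pos 8,9,10,11,12,13,14,15,24,25,26,27,28,29,30,31): XOR of data positions = 0⊕0⊕1⊕0⊕1⊕0⊕0⊕0⊕1⊕0⊕1⊕0⊕0⊕0⊕1 = 1
p16 (pos 16,17,18,19,20,21,22,23,24,25,26,27,28,29,30,31): XOR of data positions = 1⊕0⊕0⊕1⊕1⊕1⊕1⊕0⊕1⊕0⊕1⊕0⊕0⊕0⊕1 = 0
Codeword: 0000101100101000100111101010001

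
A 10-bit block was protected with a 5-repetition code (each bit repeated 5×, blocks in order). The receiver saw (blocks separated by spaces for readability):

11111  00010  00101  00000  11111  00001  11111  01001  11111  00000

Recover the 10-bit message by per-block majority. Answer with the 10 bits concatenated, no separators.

Block 1 (11111): 5 ones → 1
Block 2 (00010): 1 one → 0
Block 3 (00101): 2 ones → 0
Block 4 (00000): 0 ones → 0
Block 5 (11111): 5 ones → 1
Block 6 (00001): 1 one → 0
Block 7 (11111): 5 ones → 1
Block 8 (01001): 2 ones → 0
Block 9 (11111): 5 ones → 1
Block 10 (00000): 0 ones → 0

1000101010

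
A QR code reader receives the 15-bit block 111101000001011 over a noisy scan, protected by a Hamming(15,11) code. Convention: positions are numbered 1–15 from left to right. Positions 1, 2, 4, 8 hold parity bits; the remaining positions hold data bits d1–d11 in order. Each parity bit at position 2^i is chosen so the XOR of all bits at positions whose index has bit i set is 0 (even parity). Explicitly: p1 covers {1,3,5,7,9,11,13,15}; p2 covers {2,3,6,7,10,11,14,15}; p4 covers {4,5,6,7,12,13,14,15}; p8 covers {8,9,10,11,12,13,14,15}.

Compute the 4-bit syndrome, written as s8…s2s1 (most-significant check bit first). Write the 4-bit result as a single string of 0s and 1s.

s1 (pos 1,3,5,7,9,11,13,15): 1⊕1⊕0⊕0⊕0⊕0⊕0⊕1 = 1
s2 (pos 2,3,6,7,10,11,14,15): 1⊕1⊕1⊕0⊕0⊕0⊕1⊕1 = 1
s4 (pos 4,5,6,7,12,13,14,15): 1⊕0⊕1⊕0⊕1⊕0⊕1⊕1 = 1
s8 (pos 8,9,10,11,12,13,14,15): 0⊕0⊕0⊕0⊕1⊕0⊕1⊕1 = 1
Syndrome s8…s1 = 1111 → error at position 15.

1111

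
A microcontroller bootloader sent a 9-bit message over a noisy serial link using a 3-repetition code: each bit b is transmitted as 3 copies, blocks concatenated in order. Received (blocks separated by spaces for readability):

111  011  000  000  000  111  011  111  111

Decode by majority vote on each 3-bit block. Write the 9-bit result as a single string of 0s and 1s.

Block 1 (111): 3 ones → 1
Block 2 (011): 2 ones → 1
Block 3 (000): 0 ones → 0
Block 4 (000): 0 ones → 0
Block 5 (000): 0 ones → 0
Block 6 (111): 3 ones → 1
Block 7 (011): 2 ones → 1
Block 8 (111): 3 ones → 1
Block 9 (111): 3 ones → 1

110001111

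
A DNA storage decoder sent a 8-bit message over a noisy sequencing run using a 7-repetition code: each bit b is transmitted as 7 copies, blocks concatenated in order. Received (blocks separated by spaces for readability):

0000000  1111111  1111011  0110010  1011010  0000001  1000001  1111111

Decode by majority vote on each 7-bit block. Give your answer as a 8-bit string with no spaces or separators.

01101001

Block 1 (0000000): 0 ones → 0
Block 2 (1111111): 7 ones → 1
Block 3 (1111011): 6 ones → 1
Block 4 (0110010): 3 ones → 0
Block 5 (1011010): 4 ones → 1
Block 6 (0000001): 1 one → 0
Block 7 (1000001): 2 ones → 0
Block 8 (1111111): 7 ones → 1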